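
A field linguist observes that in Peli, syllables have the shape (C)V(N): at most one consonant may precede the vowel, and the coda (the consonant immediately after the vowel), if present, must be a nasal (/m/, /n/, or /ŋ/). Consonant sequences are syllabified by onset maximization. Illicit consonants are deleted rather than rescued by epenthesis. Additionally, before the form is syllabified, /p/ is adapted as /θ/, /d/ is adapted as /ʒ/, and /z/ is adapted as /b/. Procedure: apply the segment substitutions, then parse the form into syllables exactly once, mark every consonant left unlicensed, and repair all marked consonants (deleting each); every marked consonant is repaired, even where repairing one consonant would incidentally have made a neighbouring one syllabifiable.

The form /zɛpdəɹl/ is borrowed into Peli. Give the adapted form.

Substitution: /z/ → /b/, /p/ → /θ/, /d/ → /ʒ/, giving /bɛθʒəɹl/.
The consonants /θ/, /ɹ/, /l/ cannot be parsed into a legal (C)V(N) syllable (only a nasal (/m/, /n/, or /ŋ/) is licensed in coda position; onsets are limited to one consonant).
Each unlicensed consonant is deleted: /θ/, /ɹ/, /l/.

bɛʒə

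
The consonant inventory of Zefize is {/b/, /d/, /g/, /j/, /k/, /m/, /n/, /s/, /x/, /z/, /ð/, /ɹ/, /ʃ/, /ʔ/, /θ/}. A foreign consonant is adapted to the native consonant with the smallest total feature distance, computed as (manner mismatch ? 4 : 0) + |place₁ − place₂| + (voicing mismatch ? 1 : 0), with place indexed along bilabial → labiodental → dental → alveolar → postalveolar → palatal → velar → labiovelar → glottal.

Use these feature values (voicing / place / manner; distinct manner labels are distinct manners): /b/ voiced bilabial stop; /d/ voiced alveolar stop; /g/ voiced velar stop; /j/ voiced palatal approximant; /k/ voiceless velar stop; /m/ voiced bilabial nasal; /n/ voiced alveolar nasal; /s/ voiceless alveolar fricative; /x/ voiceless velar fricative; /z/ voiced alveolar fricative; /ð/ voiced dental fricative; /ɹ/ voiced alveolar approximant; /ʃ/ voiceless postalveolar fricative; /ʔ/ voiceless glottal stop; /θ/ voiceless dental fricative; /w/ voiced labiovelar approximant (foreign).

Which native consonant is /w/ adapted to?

/j/ is closest: same manner (approximant), place distance 2 (labiovelar→palatal), same voicing; total 2. Next closest is /ɹ/ at distance 4.

j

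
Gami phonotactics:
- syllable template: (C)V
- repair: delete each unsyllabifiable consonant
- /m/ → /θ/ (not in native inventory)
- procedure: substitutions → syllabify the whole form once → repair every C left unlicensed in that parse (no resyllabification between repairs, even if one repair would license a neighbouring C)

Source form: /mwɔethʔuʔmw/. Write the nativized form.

Substitution: /m/ → /θ/, giving /θwɔethʔuʔθw/.
Under (C)V, the unsyllabifiable consonants are /θ/, /t/, /h/, /ʔ/, /θ/, /w/ (no codas are permitted; onsets are limited to one consonant).
Deletion applies to /θ/, /t/, /h/, /ʔ/, /θ/, /w/.

wɔeʔu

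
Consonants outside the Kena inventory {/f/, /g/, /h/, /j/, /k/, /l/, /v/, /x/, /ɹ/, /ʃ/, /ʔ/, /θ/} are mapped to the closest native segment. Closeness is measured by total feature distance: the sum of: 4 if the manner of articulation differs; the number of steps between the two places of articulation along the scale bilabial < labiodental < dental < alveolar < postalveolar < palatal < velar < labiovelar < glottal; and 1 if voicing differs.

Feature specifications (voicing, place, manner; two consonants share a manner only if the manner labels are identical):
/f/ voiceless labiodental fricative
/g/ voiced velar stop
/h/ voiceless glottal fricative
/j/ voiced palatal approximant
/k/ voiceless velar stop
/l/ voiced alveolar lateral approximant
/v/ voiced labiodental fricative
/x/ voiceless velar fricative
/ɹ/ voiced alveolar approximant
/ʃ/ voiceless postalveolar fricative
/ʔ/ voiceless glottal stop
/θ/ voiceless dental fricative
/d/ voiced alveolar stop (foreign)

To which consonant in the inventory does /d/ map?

/g/ is closest: same manner (stop), place distance 3 (alveolar→velar), same voicing; total 3. Next closest is /k/ at distance 4.

g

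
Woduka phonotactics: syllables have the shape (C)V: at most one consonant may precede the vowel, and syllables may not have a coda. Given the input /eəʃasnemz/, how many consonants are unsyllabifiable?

3

Under (C)V, the unsyllabifiable consonants are /s/, /m/, /z/ (no codas are permitted; onsets are limited to one consonant).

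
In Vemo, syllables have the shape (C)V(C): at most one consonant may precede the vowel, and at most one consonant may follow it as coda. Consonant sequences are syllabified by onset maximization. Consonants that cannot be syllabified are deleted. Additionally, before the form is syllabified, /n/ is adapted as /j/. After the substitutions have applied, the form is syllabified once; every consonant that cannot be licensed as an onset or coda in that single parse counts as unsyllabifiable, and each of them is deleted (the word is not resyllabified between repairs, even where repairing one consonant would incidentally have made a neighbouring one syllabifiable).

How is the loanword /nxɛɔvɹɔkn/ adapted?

Substitution: /n/ → /j/, giving /jxɛɔvɹɔkj/.
Under (C)V(C), the unsyllabifiable consonants are /j/, /j/ (at most one coda consonant is licensed; onsets are limited to one consonant).
Deletion applies to /j/, /j/.

xɛɔvɹɔk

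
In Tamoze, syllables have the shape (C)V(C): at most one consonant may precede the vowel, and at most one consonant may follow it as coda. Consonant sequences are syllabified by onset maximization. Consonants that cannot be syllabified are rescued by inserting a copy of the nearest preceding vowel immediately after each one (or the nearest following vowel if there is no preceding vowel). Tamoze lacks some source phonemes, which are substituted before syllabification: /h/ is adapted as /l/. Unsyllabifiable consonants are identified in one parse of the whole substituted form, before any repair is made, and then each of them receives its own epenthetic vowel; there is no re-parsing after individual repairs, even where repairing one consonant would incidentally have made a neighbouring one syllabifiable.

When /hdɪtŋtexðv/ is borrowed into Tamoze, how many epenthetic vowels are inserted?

After substitution the input is /ldɪtŋtexðv/.
The unsyllabifiable consonants are /l/, /ŋ/, /ð/, /v/; each receives one epenthetic vowel.

4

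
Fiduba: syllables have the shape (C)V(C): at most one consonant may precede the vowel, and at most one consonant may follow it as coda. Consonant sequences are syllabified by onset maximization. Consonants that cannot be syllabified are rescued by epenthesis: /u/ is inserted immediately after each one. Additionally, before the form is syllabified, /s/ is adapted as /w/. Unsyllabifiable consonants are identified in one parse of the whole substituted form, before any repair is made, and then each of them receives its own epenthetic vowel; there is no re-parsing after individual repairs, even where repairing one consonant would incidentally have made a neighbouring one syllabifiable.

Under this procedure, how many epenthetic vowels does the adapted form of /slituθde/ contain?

After substitution the input is /wlituθde/.
The unsyllabifiable consonants are /w/; each receives one epenthetic vowel.

1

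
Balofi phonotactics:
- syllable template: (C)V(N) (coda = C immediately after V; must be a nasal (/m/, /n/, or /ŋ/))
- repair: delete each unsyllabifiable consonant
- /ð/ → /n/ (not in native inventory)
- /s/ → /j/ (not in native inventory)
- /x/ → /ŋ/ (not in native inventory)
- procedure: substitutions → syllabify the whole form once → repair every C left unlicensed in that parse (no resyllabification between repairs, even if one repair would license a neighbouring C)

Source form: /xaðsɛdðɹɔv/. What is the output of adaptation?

Substitution: /x/ → /ŋ/, /ð/ → /n/, /s/ → /j/, giving /ŋanjɛdnɹɔv/.
The consonants /d/, /n/, /v/ cannot be parsed into a legal (C)V(N) syllable (only a nasal (/m/, /n/, or /ŋ/) is licensed in coda position; onsets are limited to one consonant).
Deletion applies to /d/, /n/, /v/.

ŋanjɛɹɔ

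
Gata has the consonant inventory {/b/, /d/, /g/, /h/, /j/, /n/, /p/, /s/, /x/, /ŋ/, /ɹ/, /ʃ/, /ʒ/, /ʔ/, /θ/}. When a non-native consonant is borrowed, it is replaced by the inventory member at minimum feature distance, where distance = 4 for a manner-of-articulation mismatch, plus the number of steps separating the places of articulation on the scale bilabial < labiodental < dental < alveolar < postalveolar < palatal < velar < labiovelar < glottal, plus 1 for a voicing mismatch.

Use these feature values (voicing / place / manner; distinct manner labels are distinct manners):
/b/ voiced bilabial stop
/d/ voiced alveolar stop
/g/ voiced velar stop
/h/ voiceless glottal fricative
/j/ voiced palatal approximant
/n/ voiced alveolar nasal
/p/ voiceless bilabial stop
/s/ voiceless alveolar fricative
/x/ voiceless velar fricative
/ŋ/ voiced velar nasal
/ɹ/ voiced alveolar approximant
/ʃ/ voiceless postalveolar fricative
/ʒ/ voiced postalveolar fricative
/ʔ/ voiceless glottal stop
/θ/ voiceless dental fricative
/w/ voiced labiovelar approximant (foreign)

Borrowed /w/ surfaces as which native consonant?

j

/j/ is closest: same manner (approximant), place distance 2 (labiovelar→palatal), same voicing; total 2. Next closest is /ɹ/ at distance 4.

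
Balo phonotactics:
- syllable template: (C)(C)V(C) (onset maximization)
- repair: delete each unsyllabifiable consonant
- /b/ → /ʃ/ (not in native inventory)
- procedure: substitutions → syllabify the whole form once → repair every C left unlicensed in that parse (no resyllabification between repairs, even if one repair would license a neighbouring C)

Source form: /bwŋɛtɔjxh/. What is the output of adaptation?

Substitution: /b/ → /ʃ/, giving /ʃwŋɛtɔjxh/.
Under (C)(C)V(C), the unsyllabifiable consonants are /ʃ/, /x/, /h/ (at most one coda consonant is licensed; onsets may contain at most 2 consonants).
Deletion applies to /ʃ/, /x/, /h/.

wŋɛtɔj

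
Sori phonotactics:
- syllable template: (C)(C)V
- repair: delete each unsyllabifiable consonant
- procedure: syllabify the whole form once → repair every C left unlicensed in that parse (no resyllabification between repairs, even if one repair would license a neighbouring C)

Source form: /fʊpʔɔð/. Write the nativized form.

fʊpʔɔ

Syllabifying with onset maximization leaves /ð/ stranded (no codas are permitted; onsets may contain at most 2 consonants).
Each unlicensed consonant is deleted: /ð/.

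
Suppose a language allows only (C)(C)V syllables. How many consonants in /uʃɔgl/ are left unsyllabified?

The consonants /g/, /l/ cannot be parsed into a legal (C)(C)V syllable (no codas are permitted; onsets may contain at most 2 consonants).

2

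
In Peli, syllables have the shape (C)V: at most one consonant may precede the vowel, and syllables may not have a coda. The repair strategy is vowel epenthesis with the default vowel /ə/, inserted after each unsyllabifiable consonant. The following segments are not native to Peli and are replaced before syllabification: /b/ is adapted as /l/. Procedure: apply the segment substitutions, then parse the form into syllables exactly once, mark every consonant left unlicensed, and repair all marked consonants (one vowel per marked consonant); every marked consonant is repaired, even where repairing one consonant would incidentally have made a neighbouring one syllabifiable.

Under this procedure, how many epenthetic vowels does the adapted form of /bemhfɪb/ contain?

After substitution the input is /lemhfɪl/.
The unsyllabifiable consonants are /m/, /h/, /l/; each receives one epenthetic vowel.

3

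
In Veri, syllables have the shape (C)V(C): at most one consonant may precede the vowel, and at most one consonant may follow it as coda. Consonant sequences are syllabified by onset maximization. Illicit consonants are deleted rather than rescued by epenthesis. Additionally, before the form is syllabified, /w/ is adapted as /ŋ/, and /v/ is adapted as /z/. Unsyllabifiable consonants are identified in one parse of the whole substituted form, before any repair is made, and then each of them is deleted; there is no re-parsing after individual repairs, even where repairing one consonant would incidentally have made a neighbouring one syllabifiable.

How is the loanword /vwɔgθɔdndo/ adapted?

ŋɔgθɔddo

Substitution: /v/ → /z/, /w/ → /ŋ/, giving /zŋɔgθɔdndo/.
The consonants /z/, /n/ cannot be parsed into a legal (C)V(C) syllable (at most one coda consonant is licensed; onsets are limited to one consonant).
Deletion applies to /z/, /n/.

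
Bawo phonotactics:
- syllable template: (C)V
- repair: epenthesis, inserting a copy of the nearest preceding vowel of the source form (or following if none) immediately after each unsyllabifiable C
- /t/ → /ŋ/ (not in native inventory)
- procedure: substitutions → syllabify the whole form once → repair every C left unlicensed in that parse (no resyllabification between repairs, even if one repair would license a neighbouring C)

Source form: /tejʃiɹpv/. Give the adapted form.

ŋejeʃiɹipivi

Substitution: /t/ → /ŋ/, giving /ŋejʃiɹpv/.
The consonants /j/, /ɹ/, /p/, /v/ cannot be parsed into a legal (C)V syllable (no codas are permitted; onsets are limited to one consonant).
Inserting the epenthetic vowel yields /j/ → /je/, /ɹ/ → /ɹi/, /p/ → /pi/, /v/ → /vi/.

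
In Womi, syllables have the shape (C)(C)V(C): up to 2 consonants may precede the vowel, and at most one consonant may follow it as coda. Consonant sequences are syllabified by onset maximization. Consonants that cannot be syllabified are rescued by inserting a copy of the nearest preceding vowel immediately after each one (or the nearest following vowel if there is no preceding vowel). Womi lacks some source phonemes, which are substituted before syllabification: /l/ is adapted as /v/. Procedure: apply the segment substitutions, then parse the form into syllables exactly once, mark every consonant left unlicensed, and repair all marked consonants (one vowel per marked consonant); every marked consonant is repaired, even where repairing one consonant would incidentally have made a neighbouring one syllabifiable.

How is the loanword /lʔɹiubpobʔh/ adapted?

Substitution: /l/ → /v/, giving /vʔɹiubpobʔh/.
Syllabifying with onset maximization leaves /v/, /ʔ/, /h/ stranded (at most one coda consonant is licensed; onsets may contain at most 2 consonants).
Epenthesis after each stranded consonant: /v/ → /vi/, /ʔ/ → /ʔo/, /h/ → /ho/.

viʔɹiubpobʔoho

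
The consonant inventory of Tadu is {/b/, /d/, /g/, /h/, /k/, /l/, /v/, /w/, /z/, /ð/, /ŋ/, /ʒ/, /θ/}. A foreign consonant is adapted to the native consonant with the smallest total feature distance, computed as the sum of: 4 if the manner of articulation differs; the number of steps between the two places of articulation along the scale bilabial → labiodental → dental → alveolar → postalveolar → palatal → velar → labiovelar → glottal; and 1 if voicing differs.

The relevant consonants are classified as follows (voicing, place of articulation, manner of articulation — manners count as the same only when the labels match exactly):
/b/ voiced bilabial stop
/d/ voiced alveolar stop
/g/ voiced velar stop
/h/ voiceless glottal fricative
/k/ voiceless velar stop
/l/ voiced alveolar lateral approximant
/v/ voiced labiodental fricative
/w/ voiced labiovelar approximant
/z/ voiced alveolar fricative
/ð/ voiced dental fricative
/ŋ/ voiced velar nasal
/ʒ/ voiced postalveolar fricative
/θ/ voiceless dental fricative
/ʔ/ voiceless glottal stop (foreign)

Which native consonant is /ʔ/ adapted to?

k

/k/ is closest: same manner (stop), place distance 2 (glottal→velar), same voicing; total 2. Next closest is /g/ at distance 3.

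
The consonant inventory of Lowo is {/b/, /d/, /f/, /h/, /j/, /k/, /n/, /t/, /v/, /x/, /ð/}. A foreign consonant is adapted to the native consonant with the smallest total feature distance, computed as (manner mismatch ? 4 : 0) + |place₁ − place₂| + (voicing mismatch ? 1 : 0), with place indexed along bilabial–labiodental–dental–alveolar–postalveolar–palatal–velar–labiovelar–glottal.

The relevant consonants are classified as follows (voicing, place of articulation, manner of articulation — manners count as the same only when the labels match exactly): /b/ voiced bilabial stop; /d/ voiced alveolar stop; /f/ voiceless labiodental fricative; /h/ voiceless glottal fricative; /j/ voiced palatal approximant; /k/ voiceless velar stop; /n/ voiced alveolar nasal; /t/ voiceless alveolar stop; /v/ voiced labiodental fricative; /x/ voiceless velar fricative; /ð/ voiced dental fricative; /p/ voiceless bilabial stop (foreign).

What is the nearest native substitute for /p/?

/b/ is closest: same manner (stop), place distance 0 (bilabial→bilabial), voicing differs (+1); total 1. Next closest is /t/ at distance 3.

b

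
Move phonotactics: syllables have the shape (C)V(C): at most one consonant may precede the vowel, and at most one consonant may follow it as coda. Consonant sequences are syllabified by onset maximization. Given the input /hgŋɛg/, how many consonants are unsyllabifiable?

Syllabifying with onset maximization leaves /h/, /g/ stranded (at most one coda consonant is licensed; onsets are limited to one consonant).

2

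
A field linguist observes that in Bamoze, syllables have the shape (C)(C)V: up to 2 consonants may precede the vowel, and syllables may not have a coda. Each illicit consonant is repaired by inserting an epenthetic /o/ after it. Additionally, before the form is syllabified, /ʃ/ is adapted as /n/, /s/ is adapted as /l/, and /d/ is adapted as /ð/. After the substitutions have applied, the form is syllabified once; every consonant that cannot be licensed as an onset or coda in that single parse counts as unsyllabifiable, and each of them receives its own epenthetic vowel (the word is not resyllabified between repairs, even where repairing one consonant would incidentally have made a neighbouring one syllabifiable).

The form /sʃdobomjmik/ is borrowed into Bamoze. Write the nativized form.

lonðobomojmiko

Substitution: /s/ → /l/, /ʃ/ → /n/, /d/ → /ð/, giving /lnðobomjmik/.
Syllabifying with onset maximization leaves /l/, /m/, /k/ stranded (no codas are permitted; onsets may contain at most 2 consonants).
Inserting the epenthetic vowel yields /l/ → /lo/, /m/ → /mo/, /k/ → /ko/.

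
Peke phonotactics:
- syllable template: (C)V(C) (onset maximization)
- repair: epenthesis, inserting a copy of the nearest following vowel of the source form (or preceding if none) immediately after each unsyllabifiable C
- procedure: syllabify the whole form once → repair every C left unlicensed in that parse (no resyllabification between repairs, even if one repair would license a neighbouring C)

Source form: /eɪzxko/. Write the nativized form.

Under (C)V(C), the unsyllabifiable consonants are /x/ (at most one coda consonant is licensed; onsets are limited to one consonant).
Each unlicensed consonant becomes the onset of a new syllable: /x/ → /xo/.

eɪzxoko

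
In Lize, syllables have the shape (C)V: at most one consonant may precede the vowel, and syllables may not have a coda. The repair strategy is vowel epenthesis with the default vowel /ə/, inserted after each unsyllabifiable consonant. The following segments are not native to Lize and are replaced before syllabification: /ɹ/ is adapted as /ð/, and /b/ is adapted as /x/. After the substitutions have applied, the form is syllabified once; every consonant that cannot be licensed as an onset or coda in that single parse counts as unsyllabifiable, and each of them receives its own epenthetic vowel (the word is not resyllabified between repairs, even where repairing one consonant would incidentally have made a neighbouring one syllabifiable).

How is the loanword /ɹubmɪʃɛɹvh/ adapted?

ðuxəmɪʃɛðəvəhə

Substitution: /ɹ/ → /ð/, /b/ → /x/, giving /ðuxmɪʃɛðvh/.
The consonants /x/, /ð/, /v/, /h/ cannot be parsed into a legal (C)V syllable (no codas are permitted; onsets are limited to one consonant).
Inserting the epenthetic vowel yields /x/ → /xə/, /ð/ → /ðə/, /v/ → /və/, /h/ → /hə/.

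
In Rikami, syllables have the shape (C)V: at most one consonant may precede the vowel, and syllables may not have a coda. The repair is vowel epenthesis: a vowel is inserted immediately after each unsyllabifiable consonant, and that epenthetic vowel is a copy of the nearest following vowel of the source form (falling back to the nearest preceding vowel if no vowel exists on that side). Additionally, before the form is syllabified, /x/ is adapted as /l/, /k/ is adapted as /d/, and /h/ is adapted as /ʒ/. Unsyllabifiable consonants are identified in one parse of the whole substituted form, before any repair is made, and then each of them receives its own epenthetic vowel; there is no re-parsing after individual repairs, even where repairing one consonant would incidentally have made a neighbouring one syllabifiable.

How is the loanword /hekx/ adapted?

ʒedele

Substitution: /h/ → /ʒ/, /k/ → /d/, /x/ → /l/, giving /ʒedl/.
Syllabifying with onset maximization leaves /d/, /l/ stranded (no codas are permitted; onsets are limited to one consonant).
Inserting the epenthetic vowel yields /d/ → /de/, /l/ → /le/.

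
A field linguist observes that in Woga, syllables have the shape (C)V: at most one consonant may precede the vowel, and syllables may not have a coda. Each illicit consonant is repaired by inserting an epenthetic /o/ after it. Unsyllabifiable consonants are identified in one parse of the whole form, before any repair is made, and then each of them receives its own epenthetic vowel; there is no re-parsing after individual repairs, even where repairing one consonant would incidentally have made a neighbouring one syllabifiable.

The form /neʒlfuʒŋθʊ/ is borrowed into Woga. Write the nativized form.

The consonants /ʒ/, /l/, /ʒ/, /ŋ/ cannot be parsed into a legal (C)V syllable (no codas are permitted; onsets are limited to one consonant).
Inserting the epenthetic vowel yields /ʒ/ → /ʒo/, /l/ → /lo/, /ʒ/ → /ʒo/, /ŋ/ → /ŋo/.

neʒolofuʒoŋoθʊ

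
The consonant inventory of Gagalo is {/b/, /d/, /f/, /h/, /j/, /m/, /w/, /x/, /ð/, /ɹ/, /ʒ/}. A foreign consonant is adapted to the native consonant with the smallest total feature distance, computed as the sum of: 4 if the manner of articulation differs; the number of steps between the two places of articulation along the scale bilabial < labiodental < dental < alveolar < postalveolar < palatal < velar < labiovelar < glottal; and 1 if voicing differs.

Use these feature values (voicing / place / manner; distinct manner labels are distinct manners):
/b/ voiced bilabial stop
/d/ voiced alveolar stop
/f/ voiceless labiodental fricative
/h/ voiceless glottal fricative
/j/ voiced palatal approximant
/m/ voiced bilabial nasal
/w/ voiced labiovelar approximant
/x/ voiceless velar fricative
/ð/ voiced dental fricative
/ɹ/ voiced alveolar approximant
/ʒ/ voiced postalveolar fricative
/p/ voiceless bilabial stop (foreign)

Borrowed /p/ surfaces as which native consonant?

/b/ is closest: same manner (stop), place distance 0 (bilabial→bilabial), voicing differs (+1); total 1. Next closest is /d/ at distance 4.

b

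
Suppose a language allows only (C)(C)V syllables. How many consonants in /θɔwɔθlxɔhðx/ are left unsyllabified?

4

Under (C)(C)V, the unsyllabifiable consonants are /θ/, /h/, /ð/, /x/ (no codas are permitted; onsets may contain at most 2 consonants).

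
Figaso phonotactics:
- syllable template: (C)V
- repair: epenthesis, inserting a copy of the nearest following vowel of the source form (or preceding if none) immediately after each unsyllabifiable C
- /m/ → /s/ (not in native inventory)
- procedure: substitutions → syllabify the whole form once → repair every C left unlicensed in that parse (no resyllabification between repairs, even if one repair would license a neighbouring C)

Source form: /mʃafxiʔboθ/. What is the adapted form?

Substitution: /m/ → /s/, giving /sʃafxiʔboθ/.
The consonants /s/, /f/, /ʔ/, /θ/ cannot be parsed into a legal (C)V syllable (no codas are permitted; onsets are limited to one consonant).
Inserting the epenthetic vowel yields /s/ → /sa/, /f/ → /fi/, /ʔ/ → /ʔo/, /θ/ → /θo/.

saʃafixiʔoboθo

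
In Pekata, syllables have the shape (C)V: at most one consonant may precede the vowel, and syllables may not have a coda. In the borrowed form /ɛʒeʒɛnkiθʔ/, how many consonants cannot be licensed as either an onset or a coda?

The consonants /n/, /θ/, /ʔ/ cannot be parsed into a legal (C)V syllable (no codas are permitted; onsets are limited to one consonant).

3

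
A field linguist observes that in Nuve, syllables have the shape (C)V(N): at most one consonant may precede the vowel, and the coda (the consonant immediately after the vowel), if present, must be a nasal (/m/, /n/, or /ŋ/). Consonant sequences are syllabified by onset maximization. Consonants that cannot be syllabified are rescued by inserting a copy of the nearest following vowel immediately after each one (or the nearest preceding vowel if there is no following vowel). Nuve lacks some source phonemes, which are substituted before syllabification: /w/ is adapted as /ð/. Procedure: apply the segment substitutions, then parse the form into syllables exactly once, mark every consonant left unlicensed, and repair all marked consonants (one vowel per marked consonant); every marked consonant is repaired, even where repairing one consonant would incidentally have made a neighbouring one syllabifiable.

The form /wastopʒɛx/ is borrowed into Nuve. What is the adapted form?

Substitution: /w/ → /ð/, giving /ðastopʒɛx/.
Syllabifying with onset maximization leaves /s/, /p/, /x/ stranded (only a nasal (/m/, /n/, or /ŋ/) is licensed in coda position; onsets are limited to one consonant).
Each unlicensed consonant becomes the onset of a new syllable: /s/ → /so/, /p/ → /pɛ/, /x/ → /xɛ/.

ðasotopɛʒɛxɛ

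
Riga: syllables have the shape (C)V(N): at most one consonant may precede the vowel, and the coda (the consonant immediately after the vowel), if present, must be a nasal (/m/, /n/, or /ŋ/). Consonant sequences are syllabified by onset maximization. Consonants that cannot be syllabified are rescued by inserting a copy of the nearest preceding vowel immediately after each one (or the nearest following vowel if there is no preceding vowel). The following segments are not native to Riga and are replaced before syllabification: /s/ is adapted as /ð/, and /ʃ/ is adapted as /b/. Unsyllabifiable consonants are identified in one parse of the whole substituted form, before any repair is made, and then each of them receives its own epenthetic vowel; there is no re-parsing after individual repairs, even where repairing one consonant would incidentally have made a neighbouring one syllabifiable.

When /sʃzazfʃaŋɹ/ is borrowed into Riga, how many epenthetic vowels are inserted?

After substitution the input is /ðbzazfbaŋɹ/.
The unsyllabifiable consonants are /ð/, /b/, /z/, /f/, /ɹ/; each receives one epenthetic vowel.

5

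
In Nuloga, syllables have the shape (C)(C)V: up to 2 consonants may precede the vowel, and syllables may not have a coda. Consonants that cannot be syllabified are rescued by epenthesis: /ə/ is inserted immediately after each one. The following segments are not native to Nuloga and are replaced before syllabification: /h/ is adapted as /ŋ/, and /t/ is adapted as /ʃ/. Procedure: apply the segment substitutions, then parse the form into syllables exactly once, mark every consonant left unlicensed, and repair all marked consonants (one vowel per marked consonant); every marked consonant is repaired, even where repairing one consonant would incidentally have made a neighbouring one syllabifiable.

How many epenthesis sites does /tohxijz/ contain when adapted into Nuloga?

After substitution the input is /ʃoŋxijz/.
The unsyllabifiable consonants are /j/, /z/; each receives one epenthetic vowel.

2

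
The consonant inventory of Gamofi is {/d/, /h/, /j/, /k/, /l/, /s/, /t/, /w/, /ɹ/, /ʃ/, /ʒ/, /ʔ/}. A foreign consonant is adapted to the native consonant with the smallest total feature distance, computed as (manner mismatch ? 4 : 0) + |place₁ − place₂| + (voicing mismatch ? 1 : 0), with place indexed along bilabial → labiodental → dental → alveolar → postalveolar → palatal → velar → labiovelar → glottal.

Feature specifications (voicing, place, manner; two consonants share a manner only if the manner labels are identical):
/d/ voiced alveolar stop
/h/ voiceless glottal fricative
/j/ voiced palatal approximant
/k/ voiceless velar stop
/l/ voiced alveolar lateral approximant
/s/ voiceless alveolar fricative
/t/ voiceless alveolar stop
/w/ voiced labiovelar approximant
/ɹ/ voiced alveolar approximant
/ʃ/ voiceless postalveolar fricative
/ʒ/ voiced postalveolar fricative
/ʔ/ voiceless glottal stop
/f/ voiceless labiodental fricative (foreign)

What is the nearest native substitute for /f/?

/s/ is closest: same manner (fricative), place distance 2 (labiodental→alveolar), same voicing; total 2. Next closest is /ʃ/ at distance 3.

s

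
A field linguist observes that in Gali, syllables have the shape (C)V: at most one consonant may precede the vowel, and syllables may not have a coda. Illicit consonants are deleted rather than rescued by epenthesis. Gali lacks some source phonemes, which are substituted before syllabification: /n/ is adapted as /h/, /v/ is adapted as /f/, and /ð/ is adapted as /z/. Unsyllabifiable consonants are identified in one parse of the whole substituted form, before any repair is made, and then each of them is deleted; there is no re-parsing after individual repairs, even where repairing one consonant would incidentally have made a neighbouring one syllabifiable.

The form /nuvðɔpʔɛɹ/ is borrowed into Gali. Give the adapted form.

huzɔʔɛ

Substitution: /n/ → /h/, /v/ → /f/, /ð/ → /z/, giving /hufzɔpʔɛɹ/.
The consonants /f/, /p/, /ɹ/ cannot be parsed into a legal (C)V syllable (no codas are permitted; onsets are limited to one consonant).
Deleting the stranded consonants removes /f/, /p/, /ɹ/.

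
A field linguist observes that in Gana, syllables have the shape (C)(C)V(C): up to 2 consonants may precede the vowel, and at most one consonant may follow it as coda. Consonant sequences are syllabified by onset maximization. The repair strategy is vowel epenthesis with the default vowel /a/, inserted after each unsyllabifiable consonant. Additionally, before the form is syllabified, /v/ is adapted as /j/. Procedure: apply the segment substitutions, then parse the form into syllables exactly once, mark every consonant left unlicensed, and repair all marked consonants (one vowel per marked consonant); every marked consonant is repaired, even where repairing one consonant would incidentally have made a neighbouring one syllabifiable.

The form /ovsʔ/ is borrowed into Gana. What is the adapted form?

ojsaʔa

Substitution: /v/ → /j/, giving /ojsʔ/.
Under (C)(C)V(C), the unsyllabifiable consonants are /s/, /ʔ/ (at most one coda consonant is licensed; onsets may contain at most 2 consonants).
Each unlicensed consonant becomes the onset of a new syllable: /s/ → /sa/, /ʔ/ → /ʔa/.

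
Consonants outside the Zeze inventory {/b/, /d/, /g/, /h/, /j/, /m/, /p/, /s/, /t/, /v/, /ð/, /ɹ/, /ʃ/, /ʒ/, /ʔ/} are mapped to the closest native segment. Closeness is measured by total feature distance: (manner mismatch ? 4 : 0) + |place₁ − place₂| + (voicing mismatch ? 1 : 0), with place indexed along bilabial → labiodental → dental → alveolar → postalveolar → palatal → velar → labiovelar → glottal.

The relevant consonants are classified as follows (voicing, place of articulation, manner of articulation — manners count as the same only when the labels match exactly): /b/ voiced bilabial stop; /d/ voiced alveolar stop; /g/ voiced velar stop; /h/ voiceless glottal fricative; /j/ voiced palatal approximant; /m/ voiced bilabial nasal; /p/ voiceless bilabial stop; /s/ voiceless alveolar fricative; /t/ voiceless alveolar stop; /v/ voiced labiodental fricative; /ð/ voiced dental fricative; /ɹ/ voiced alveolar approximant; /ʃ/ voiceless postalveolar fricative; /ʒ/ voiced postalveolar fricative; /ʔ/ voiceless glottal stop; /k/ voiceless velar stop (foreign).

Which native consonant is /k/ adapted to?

g

/g/ is closest: same manner (stop), place distance 0 (velar→velar), voicing differs (+1); total 1. Next closest is /ʔ/ at distance 2.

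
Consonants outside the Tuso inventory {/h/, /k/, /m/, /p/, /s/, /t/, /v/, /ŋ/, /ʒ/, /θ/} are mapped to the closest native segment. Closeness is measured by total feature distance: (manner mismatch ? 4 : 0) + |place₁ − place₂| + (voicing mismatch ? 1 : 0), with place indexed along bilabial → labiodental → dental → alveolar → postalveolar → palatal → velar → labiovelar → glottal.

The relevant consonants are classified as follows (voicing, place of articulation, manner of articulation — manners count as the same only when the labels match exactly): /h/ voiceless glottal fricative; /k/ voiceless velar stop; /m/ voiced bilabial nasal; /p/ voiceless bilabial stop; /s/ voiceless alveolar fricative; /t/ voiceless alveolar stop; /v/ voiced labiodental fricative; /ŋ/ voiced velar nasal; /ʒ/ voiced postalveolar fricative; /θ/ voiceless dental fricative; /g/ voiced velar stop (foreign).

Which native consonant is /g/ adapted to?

/k/ is closest: same manner (stop), place distance 0 (velar→velar), voicing differs (+1); total 1. Next closest is /t/ at distance 4.

k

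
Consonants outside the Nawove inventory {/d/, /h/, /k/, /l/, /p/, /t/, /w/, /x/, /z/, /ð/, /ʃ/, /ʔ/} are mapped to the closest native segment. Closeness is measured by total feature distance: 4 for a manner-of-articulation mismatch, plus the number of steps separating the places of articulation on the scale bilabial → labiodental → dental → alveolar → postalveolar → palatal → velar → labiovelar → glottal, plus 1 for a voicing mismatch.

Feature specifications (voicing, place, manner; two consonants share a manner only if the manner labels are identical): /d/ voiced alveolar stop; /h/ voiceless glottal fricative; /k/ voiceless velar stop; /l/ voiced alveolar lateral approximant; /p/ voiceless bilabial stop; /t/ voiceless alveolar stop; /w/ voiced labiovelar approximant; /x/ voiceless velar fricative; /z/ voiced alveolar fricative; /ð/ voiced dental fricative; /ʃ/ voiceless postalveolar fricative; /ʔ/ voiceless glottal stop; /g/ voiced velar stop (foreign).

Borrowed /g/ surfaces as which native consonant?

k

/k/ is closest: same manner (stop), place distance 0 (velar→velar), voicing differs (+1); total 1. Next closest is /d/ at distance 3.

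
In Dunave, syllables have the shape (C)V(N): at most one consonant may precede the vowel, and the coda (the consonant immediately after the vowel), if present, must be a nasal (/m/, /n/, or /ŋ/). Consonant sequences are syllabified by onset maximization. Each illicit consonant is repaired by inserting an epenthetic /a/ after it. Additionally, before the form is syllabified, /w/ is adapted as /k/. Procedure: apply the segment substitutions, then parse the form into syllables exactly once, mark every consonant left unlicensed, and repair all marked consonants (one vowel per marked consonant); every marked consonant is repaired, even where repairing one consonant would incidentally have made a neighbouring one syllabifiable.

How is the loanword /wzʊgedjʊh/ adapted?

kazʊgedajʊha

Substitution: /w/ → /k/, giving /kzʊgedjʊh/.
Under (C)V(N), the unsyllabifiable consonants are /k/, /d/, /h/ (only a nasal (/m/, /n/, or /ŋ/) is licensed in coda position; onsets are limited to one consonant).
Inserting the epenthetic vowel yields /k/ → /ka/, /d/ → /da/, /h/ → /ha/.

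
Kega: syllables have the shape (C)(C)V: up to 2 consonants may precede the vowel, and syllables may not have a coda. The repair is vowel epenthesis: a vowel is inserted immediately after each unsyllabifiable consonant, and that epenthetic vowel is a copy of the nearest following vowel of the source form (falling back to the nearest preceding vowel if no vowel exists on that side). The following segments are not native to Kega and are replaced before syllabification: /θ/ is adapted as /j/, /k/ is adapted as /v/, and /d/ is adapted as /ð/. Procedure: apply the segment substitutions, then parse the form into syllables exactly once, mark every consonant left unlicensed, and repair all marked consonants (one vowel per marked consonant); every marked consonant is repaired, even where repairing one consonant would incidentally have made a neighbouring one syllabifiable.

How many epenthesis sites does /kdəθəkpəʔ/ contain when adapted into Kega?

After substitution the input is /vðəjəvpəʔ/.
The unsyllabifiable consonants are /ʔ/; each receives one epenthetic vowel.

1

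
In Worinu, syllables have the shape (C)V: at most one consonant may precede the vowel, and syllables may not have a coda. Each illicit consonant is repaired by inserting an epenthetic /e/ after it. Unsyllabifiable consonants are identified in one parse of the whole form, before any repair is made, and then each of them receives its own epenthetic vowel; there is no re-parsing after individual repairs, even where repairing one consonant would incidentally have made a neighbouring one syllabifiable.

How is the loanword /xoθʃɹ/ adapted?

Under (C)V, the unsyllabifiable consonants are /θ/, /ʃ/, /ɹ/ (no codas are permitted; onsets are limited to one consonant).
Each unlicensed consonant becomes the onset of a new syllable: /θ/ → /θe/, /ʃ/ → /ʃe/, /ɹ/ → /ɹe/.

xoθeʃeɹe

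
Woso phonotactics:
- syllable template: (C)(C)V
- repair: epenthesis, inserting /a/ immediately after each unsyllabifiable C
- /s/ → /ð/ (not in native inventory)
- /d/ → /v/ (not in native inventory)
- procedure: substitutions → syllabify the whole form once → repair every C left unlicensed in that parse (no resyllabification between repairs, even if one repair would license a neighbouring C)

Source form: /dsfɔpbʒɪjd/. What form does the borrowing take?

vaðfɔpabʒɪjava

Substitution: /d/ → /v/, /s/ → /ð/, giving /vðfɔpbʒɪjv/.
Under (C)(C)V, the unsyllabifiable consonants are /v/, /p/, /j/, /v/ (no codas are permitted; onsets may contain at most 2 consonants).
Each unlicensed consonant becomes the onset of a new syllable: /v/ → /va/, /p/ → /pa/, /j/ → /ja/, /v/ → /va/.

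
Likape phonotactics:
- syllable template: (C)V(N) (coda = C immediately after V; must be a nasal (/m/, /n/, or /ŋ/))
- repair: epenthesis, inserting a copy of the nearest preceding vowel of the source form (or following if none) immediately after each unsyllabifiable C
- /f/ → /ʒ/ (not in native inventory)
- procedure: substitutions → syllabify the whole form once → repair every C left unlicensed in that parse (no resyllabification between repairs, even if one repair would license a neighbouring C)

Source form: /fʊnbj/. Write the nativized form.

ʒʊnbʊjʊ

Substitution: /f/ → /ʒ/, giving /ʒʊnbj/.
Under (C)V(N), the unsyllabifiable consonants are /b/, /j/ (only a nasal (/m/, /n/, or /ŋ/) is licensed in coda position; onsets are limited to one consonant).
Inserting the epenthetic vowel yields /b/ → /bʊ/, /j/ → /jʊ/.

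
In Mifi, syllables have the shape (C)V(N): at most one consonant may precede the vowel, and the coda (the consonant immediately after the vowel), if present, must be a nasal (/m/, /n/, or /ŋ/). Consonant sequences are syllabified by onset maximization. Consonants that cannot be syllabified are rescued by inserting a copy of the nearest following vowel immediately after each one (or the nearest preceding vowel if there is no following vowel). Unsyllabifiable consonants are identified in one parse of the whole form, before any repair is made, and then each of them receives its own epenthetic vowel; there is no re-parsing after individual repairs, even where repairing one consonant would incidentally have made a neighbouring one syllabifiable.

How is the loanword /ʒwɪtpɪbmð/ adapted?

ʒɪwɪtɪpɪbɪmɪðɪ

Under (C)V(N), the unsyllabifiable consonants are /ʒ/, /t/, /b/, /m/, /ð/ (only a nasal (/m/, /n/, or /ŋ/) is licensed in coda position; onsets are limited to one consonant).
Epenthesis after each stranded consonant: /ʒ/ → /ʒɪ/, /t/ → /tɪ/, /b/ → /bɪ/, /m/ → /mɪ/, /ð/ → /ðɪ/.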